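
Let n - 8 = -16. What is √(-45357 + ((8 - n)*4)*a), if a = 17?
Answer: I*√44269 ≈ 210.4*I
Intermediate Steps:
n = -8 (n = 8 - 16 = -8)
√(-45357 + ((8 - n)*4)*a) = √(-45357 + ((8 - 1*(-8))*4)*17) = √(-45357 + ((8 + 8)*4)*17) = √(-45357 + (16*4)*17) = √(-45357 + 64*17) = √(-45357 + 1088) = √(-44269) = I*√44269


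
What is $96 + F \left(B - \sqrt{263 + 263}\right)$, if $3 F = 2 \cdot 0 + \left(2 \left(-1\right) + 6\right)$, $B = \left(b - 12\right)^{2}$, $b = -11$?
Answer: $\frac{2404}{3} - \frac{4 \sqrt{526}}{3} \approx 770.75$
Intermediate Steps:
$B = 529$ ($B = \left(-11 - 12\right)^{2} = \left(-23\right)^{2} = 529$)
$F = \frac{4}{3}$ ($F = \frac{2 \cdot 0 + \left(2 \left(-1\right) + 6\right)}{3} = \frac{0 + \left(-2 + 6\right)}{3} = \frac{0 + 4}{3} = \frac{1}{3} \cdot 4 = \frac{4}{3} \approx 1.3333$)
$96 + F \left(B - \sqrt{263 + 263}\right) = 96 + \frac{4 \left(529 - \sqrt{263 + 263}\right)}{3} = 96 + \frac{4 \left(529 - \sqrt{526}\right)}{3} = 96 + \left(\frac{2116}{3} - \frac{4 \sqrt{526}}{3}\right) = \frac{2404}{3} - \frac{4 \sqrt{526}}{3}$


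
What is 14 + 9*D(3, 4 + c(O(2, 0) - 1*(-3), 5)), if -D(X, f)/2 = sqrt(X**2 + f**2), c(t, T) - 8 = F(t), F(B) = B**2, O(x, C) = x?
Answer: 14 - 18*sqrt(1378) ≈ -654.19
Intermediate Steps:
c(t, T) = 8 + t**2
D(X, f) = -2*sqrt(X**2 + f**2)
14 + 9*D(3, 4 + c(O(2, 0) - 1*(-3), 5)) = 14 + 9*(-2*sqrt(3**2 + (4 + (8 + (2 - 1*(-3))**2))**2)) = 14 + 9*(-2*sqrt(9 + (4 + (8 + (2 + 3)**2))**2)) = 14 + 9*(-2*sqrt(9 + (4 + (8 + 5**2))**2)) = 14 + 9*(-2*sqrt(9 + (4 + (8 + 25))**2)) = 14 + 9*(-2*sqrt(9 + (4 + 33)**2)) = 14 + 9*(-2*sqrt(9 + 37**2)) = 14 + 9*(-2*sqrt(9 + 1369)) = 14 + 9*(-2*sqrt(1378)) = 14 - 18*sqrt(1378)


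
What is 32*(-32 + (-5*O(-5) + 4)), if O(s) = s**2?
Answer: -4896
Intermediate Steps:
32*(-32 + (-5*O(-5) + 4)) = 32*(-32 + (-5*(-5)**2 + 4)) = 32*(-32 + (-5*25 + 4)) = 32*(-32 + (-125 + 4)) = 32*(-32 - 121) = 32*(-153) = -4896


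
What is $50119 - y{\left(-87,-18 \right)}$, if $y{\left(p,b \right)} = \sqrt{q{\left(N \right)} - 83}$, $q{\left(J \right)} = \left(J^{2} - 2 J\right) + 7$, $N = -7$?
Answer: $50119 - i \sqrt{13} \approx 50119.0 - 3.6056 i$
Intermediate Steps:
$q{\left(J \right)} = 7 + J^{2} - 2 J$
$y{\left(p,b \right)} = i \sqrt{13}$ ($y{\left(p,b \right)} = \sqrt{\left(7 + \left(-7\right)^{2} - -14\right) - 83} = \sqrt{\left(7 + 49 + 14\right) - 83} = \sqrt{70 - 83} = \sqrt{-13} = i \sqrt{13}$)
$50119 - y{\left(-87,-18 \right)} = 50119 - i \sqrt{13}$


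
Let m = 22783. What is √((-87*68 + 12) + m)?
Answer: √16879 ≈ 129.92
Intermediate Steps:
√((-87*68 + 12) + m) = √((-87*68 + 12) + 22783) = √((-5916 + 12) + 22783) = √(-5904 + 22783) = √16879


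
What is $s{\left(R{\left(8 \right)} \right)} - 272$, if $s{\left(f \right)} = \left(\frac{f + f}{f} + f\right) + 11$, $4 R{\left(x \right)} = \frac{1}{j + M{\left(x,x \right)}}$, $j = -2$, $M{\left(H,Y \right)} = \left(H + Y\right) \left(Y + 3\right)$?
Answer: $- \frac{180263}{696} \approx -259.0$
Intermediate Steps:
$M{\left(H,Y \right)} = \left(3 + Y\right) \left(H + Y\right)$ ($M{\left(H,Y \right)} = \left(H + Y\right) \left(3 + Y\right) = \left(3 + Y\right) \left(H + Y\right)$)
$R{\left(x \right)} = \frac{1}{4 \left(-2 + 2 x^{2} + 6 x\right)}$ ($R{\left(x \right)} = \frac{1}{4 \left(-2 + \left(x^{2} + 3 x + 3 x + x x\right)\right)} = \frac{1}{4 \left(-2 + \left(x^{2} + 3 x + 3 x + x^{2}\right)\right)} = \frac{1}{4 \left(-2 + \left(2 x^{2} + 6 x\right)\right)} = \frac{1}{4 \left(-2 + 2 x^{2} + 6 x\right)}$)
$s{\left(f \right)} = 13 + f$ ($s{\left(f \right)} = \left(\frac{2 f}{f} + f\right) + 11 = \left(2 + f\right) + 11 = 13 + f$)
$s{\left(R{\left(8 \right)} \right)} - 272 = \left(13 + \frac{1}{8 \left(-1 + 8^{2} + 3 \cdot 8\right)}\right) - 272 = \left(13 + \frac{1}{8 \left(-1 + 64 + 24\right)}\right) - 272 = \left(13 + \frac{1}{8 \cdot 87}\right) - 272 = \left(13 + \frac{1}{8} \cdot \frac{1}{87}\right) - 272 = \left(13 + \frac{1}{696}\right) - 272 = \frac{9049}{696} - 272 = - \frac{180263}{696}$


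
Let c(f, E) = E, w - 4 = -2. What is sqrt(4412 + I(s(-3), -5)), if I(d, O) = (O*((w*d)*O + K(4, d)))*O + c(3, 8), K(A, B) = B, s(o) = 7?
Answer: sqrt(2845) ≈ 53.339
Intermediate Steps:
w = 2 (w = 4 - 2 = 2)
I(d, O) = 8 + O**2*(d + 2*O*d) (I(d, O) = (O*((2*d)*O + d))*O + 8 = (O*(2*O*d + d))*O + 8 = (O*(d + 2*O*d))*O + 8 = O**2*(d + 2*O*d) + 8 = 8 + O**2*(d + 2*O*d))
sqrt(4412 + I(s(-3), -5)) = sqrt(4412 + (8 + 7*(-5)**2 + 2*7*(-5)**3)) = sqrt(4412 + (8 + 7*25 + 2*7*(-125))) = sqrt(4412 + (8 + 175 - 1750)) = sqrt(4412 - 1567) = sqrt(2845)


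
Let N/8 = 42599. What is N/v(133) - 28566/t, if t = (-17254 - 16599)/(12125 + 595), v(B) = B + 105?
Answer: 49008198668/4028507 ≈ 12165.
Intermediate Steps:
N = 340792 (N = 8*42599 = 340792)
v(B) = 105 + B
t = -33853/12720 ≈ -2.6614
N/v(133) - 28566/t = 340792/(105 + 133) - 28566/(-33853/12720) = 340792/238 - 28566*(-12720/33853) = 340792*(1/238) + 363359520/33853 = 170396/119 + 363359520/33853 = 49008198668/4028507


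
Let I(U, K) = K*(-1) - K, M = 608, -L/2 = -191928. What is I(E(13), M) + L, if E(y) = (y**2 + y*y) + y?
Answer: 382640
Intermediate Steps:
L = 383856 (L = -2*(-191928) = 383856)
E(y) = y + 2*y**2 (E(y) = (y**2 + y**2) + y = 2*y**2 + y = y + 2*y**2)
I(U, K) = -2*K (I(U, K) = -K - K = -2*K)
I(E(13), M) + L = -2*608 + 383856 = -1216 + 383856 = 382640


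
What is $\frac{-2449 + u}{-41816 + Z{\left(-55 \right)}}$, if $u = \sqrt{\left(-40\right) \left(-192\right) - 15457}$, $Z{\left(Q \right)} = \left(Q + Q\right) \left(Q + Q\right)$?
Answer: $\frac{2449}{29716} - \frac{i \sqrt{7777}}{29716} \approx 0.082414 - 0.0029677 i$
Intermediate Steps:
$Z{\left(Q \right)} = 4 Q^{2}$ ($Z{\left(Q \right)} = 2 Q 2 Q = 4 Q^{2}$)
$u = i \sqrt{7777}$ ($u = \sqrt{7680 - 15457} = \sqrt{-7777} = i \sqrt{7777} \approx 88.187 i$)
$\frac{-2449 + u}{-41816 + Z{\left(-55 \right)}} = \frac{-2449 + i \sqrt{7777}}{-41816 + 4 \left(-55\right)^{2}} = \frac{-2449 + i \sqrt{7777}}{-41816 + 4 \cdot 3025} = \frac{-2449 + i \sqrt{7777}}{-41816 + 12100} = \frac{-2449 + i \sqrt{7777}}{-29716} = \left(-2449 + i \sqrt{7777}\right) \left(- \frac{1}{29716}\right) = \frac{2449}{29716} - \frac{i \sqrt{7777}}{29716}$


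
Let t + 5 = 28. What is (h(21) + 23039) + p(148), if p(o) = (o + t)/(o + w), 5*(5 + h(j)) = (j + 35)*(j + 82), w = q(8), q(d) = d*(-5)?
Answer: 1451351/60 ≈ 24189.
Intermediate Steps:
q(d) = -5*d
t = 23 (t = -5 + 28 = 23)
w = -40 (w = -5*8 = -40)
h(j) = -5 + (35 + j)*(82 + j)/5 (h(j) = -5 + ((j + 35)*(j + 82))/5 = -5 + ((35 + j)*(82 + j))/5 = -5 + (35 + j)*(82 + j)/5)
p(o) = (23 + o)/(-40 + o) (p(o) = (o + 23)/(o - 40) = (23 + o)/(-40 + o))
(h(21) + 23039) + p(148) = ((569 + (⅕)*21² + (117/5)*21) + 23039) + (23 + 148)/(-40 + 148) = ((569 + (⅕)*441 + 2457/5) + 23039) + 171/108 = ((569 + 441/5 + 2457/5) + 23039) + (1/108)*171 = (5743/5 + 23039) + 19/12 = 120938/5 + 19/12 = 1451351/60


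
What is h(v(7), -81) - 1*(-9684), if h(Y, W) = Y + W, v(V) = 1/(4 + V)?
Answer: 105634/11 ≈ 9603.1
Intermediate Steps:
h(Y, W) = W + Y
h(v(7), -81) - 1*(-9684) = (-81 + 1/(4 + 7)) - 1*(-9684) = (-81 + 1/11) + 9684 = -890/11 + 9684 = 105634/11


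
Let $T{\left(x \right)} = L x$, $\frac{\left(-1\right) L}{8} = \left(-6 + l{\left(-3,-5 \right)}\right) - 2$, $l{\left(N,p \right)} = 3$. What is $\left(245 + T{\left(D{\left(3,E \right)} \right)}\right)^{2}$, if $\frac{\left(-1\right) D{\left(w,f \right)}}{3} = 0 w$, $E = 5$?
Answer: $60025$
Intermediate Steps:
$D{\left(w,f \right)} = 0$ ($D{\left(w,f \right)} = - 3 \cdot 0 w = \left(-3\right) 0 = 0$)
$L = 40$ ($L = - 8 \left(\left(-6 + 3\right) - 2\right) = - 8 \left(-3 - 2\right) = \left(-8\right) \left(-5\right) = 40$)
$T{\left(x \right)} = 40 x$
$\left(245 + T{\left(D{\left(3,E \right)} \right)}\right)^{2} = \left(245 + 40 \cdot 0\right)^{2} = \left(245 + 0\right)^{2} = 245^{2} = 60025$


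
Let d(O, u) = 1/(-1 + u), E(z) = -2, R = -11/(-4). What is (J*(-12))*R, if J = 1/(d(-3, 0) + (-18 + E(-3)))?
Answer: 11/7 ≈ 1.5714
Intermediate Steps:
R = 11/4 (R = -11*(-¼) = 11/4 ≈ 2.7500)
J = -1/21 (J = 1/(1/(-1 + 0) + (-18 - 2)) = 1/(1/(-1) - 20) = 1/(-1 - 20) = 1/(-21) = -1/21 ≈ -0.047619)
(J*(-12))*R = -1/21*(-12)*(11/4) = (4/7)*(11/4) = 11/7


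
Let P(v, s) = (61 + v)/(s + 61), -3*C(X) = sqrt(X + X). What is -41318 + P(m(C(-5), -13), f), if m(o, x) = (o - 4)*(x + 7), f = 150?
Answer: -8718013/211 + 2*I*sqrt(10)/211 ≈ -41318.0 + 0.029974*I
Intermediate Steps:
C(X) = -sqrt(2)*sqrt(X)/3 (C(X) = -sqrt(X + X)/3 = -sqrt(2)*sqrt(X)/3)
m(o, x) = (-4 + o)*(7 + x)
P(v, s) = (61 + v)/(61 + s)
-41318 + P(m(C(-5), -13), f) = -41318 + (61 + (-28 - 4*(-13) + 7*(-sqrt(2)*sqrt(-5)/3) - sqrt(2)*sqrt(-5)/3*(-13)))/(61 + 150) = -41318 + (61 + (-28 + 52 + 7*(-sqrt(2)*I*sqrt(5)/3) - sqrt(2)*I*sqrt(5)/3*(-13)))/211 = -41318 + (61 + (-28 + 52 + 7*(-I*sqrt(10)/3) - I*sqrt(10)/3*(-13)))/211 = -41318 + (61 + (-28 + 52 - 7*I*sqrt(10)/3 + 13*I*sqrt(10)/3))/211 = -41318 + (61 + (24 + 2*I*sqrt(10)))/211 = -41318 + (85 + 2*I*sqrt(10))/211 = -41318 + (85/211 + 2*I*sqrt(10)/211) = -8718013/211 + 2*I*sqrt(10)/211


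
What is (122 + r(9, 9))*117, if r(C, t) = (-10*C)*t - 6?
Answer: -81198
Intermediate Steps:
r(C, t) = -6 - 10*C*t (r(C, t) = -10*C*t - 6 = -6 - 10*C*t)
(122 + r(9, 9))*117 = (122 + (-6 - 10*9*9))*117 = (122 + (-6 - 810))*117 = (122 - 816)*117 = -694*117 = -81198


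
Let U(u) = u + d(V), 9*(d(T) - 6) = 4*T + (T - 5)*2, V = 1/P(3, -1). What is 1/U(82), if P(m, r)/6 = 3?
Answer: 27/2347 ≈ 0.011504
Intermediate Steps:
P(m, r) = 18 (P(m, r) = 6*3 = 18)
V = 1/18 ≈ 0.055556
d(T) = 44/9 + 2*T/3 (d(T) = 6 + (4*T + (T - 5)*2)/9 = 6 + (4*T + (-5 + T)*2)/9 = 6 + (4*T + (-10 + 2*T))/9 = 6 + (-10 + 6*T)/9 = 6 + (-10/9 + 2*T/3) = 44/9 + 2*T/3)
U(u) = 133/27 + u (U(u) = u + (44/9 + (⅔)*(1/18)) = u + (44/9 + 1/27) = u + 133/27 = 133/27 + u)
1/U(82) = 1/(133/27 + 82) = 1/(2347/27) = 27/2347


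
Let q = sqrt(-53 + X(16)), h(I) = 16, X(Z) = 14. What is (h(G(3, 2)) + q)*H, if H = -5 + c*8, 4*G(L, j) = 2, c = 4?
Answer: 432 + 27*I*sqrt(39) ≈ 432.0 + 168.61*I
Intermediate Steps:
G(L, j) = 1/2 (G(L, j) = (1/4)*2 = 1/2)
H = 27 (H = -5 + 4*8 = -5 + 32 = 27)
q = I*sqrt(39) (q = sqrt(-53 + 14) = sqrt(-39) = I*sqrt(39) ≈ 6.245*I)
(h(G(3, 2)) + q)*H = (16 + I*sqrt(39))*27 = 432 + 27*I*sqrt(39)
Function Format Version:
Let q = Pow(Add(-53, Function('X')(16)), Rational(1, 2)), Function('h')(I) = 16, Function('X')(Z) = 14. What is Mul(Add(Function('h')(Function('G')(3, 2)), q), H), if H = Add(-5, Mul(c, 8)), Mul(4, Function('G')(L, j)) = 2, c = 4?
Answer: Add(432, Mul(27, I, Pow(39, Rational(1, 2)))) ≈ Add(432.00, Mul(168.61, I))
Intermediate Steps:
Function('G')(L, j) = Rational(1, 2) (Function('G')(L, j) = Mul(Rational(1, 4), 2) = Rational(1, 2))
H = 27 (H = Add(-5, Mul(4, 8)) = Add(-5, 32) = 27)
q = Mul(I, Pow(39, Rational(1, 2))) (q = Pow(Add(-53, 14), Rational(1, 2)) = Pow(-39, Rational(1, 2)) = Mul(I, Pow(39, Rational(1, 2))) ≈ Mul(6.2450, I))
Mul(Add(Function('h')(Function('G')(3, 2)), q), H) = Mul(Add(16, Mul(I, Pow(39, Rational(1, 2)))), 27) = Add(432, Mul(27, I, Pow(39, Rational(1, 2))))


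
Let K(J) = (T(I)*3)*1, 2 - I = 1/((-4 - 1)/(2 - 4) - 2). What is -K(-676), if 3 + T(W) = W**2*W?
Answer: 9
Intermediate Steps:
I = 0 (I = 2 - 1/((-4 - 1)/(2 - 4) - 2) = 2 - 1/(-5/(-2) - 2) = 2 - 1/(-5*(-1/2) - 2) = 2 - 1/(5/2 - 2) = 2 - 1/1/2 = 2 - 1*2 = 2 - 2 = 0)
T(W) = -3 + W**3 (T(W) = -3 + W**2*W = -3 + W**3)
K(J) = -9 (K(J) = ((-3 + 0**3)*3)*1 = ((-3 + 0)*3)*1 = -3*3*1 = -9*1 = -9)
-K(-676) = -1*(-9) = 9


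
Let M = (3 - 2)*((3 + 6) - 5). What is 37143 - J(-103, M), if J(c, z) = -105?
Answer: 37248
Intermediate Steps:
M = 4 (M = 1*(9 - 5) = 1*4 = 4)
37143 - J(-103, M) = 37143 - 1*(-105) = 37143 + 105 = 37248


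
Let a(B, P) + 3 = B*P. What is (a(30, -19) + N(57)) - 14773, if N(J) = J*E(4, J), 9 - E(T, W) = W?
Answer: -18082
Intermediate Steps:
E(T, W) = 9 - W
a(B, P) = -3 + B*P
N(J) = J*(9 - J)
(a(30, -19) + N(57)) - 14773 = ((-3 + 30*(-19)) + 57*(9 - 1*57)) - 14773 = ((-3 - 570) + 57*(9 - 57)) - 14773 = (-573 + 57*(-48)) - 14773 = (-573 - 2736) - 14773 = -3309 - 14773 = -18082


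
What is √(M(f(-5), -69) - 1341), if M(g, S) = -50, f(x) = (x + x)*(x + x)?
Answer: I*√1391 ≈ 37.296*I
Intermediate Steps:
f(x) = 4*x² (f(x) = (2*x)*(2*x) = 4*x²)
√(M(f(-5), -69) - 1341) = √(-50 - 1341) = √(-1391) = I*√1391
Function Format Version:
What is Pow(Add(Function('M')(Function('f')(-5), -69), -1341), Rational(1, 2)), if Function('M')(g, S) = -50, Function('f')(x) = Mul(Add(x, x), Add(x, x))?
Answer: Mul(I, Pow(1391, Rational(1, 2))) ≈ Mul(37.296, I)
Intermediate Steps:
Function('f')(x) = Mul(4, Pow(x, 2)) (Function('f')(x) = Mul(Mul(2, x), Mul(2, x)) = Mul(4, Pow(x, 2)))
Pow(Add(Function('M')(Function('f')(-5), -69), -1341), Rational(1, 2)) = Pow(Add(-50, -1341), Rational(1, 2)) = Pow(-1391, Rational(1, 2)) = Mul(I, Pow(1391, Rational(1, 2)))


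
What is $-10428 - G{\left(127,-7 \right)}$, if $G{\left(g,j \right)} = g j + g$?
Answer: $-9666$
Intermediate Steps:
$G{\left(g,j \right)} = g + g j$
$-10428 - G{\left(127,-7 \right)} = -10428 - 127 \left(1 - 7\right) = -10428 - 127 \left(-6\right) = -10428 - -762 = -10428 + 762 = -9666$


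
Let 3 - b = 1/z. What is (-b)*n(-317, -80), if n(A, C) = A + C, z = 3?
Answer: 3176/3 ≈ 1058.7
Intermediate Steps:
b = 8/3 (b = 3 - 1/3 = 8/3 ≈ 2.6667)
(-b)*n(-317, -80) = (-1*8/3)*(-317 - 80) = -8/3*(-397) = 3176/3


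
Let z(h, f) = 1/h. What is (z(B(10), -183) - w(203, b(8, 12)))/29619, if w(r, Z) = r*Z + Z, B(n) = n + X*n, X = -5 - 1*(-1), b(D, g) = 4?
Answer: -24481/888570 ≈ -0.027551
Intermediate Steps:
X = -4 (X = -5 + 1 = -4)
B(n) = -3*n (B(n) = n - 4*n = -3*n)
w(r, Z) = Z + Z*r (w(r, Z) = Z*r + Z = Z + Z*r)
(z(B(10), -183) - w(203, b(8, 12)))/29619 = (1/(-3*10) - 4*(1 + 203))/29619 = (1/(-30) - 4*204)*(1/29619) = (-1/30 - 1*816)*(1/29619) = (-1/30 - 816)*(1/29619) = -24481/30*1/29619 = -24481/888570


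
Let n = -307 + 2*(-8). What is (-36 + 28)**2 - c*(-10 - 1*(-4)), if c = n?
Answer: -1874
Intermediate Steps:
n = -323 (n = -307 - 16 = -323)
c = -323
(-36 + 28)**2 - c*(-10 - 1*(-4)) = (-36 + 28)**2 - (-323)*(-10 - 1*(-4)) = (-8)**2 - (-323)*(-10 + 4) = 64 - (-323)*(-6) = 64 - 1*1938 = 64 - 1938 = -1874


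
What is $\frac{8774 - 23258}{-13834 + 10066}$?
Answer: $\frac{1207}{314} \approx 3.8439$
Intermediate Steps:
$\frac{8774 - 23258}{-13834 + 10066} = - \frac{14484}{-3768} = \left(-14484\right) \left(- \frac{1}{3768}\right) = \frac{1207}{314}$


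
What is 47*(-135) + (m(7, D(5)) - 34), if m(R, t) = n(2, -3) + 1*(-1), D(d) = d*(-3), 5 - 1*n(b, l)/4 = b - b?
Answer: -6360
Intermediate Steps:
n(b, l) = 20 (n(b, l) = 20 - 4*(b - b) = 20 - 4*0 = 20 + 0 = 20)
D(d) = -3*d
m(R, t) = 19 (m(R, t) = 20 + 1*(-1) = 20 - 1 = 19)
47*(-135) + (m(7, D(5)) - 34) = 47*(-135) + (19 - 34) = -6345 - 15 = -6360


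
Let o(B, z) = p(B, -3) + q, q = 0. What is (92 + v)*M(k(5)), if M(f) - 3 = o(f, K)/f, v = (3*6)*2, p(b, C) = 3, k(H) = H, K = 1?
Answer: 2304/5 ≈ 460.80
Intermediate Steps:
v = 36 (v = 18*2 = 36)
o(B, z) = 3 (o(B, z) = 3 + 0 = 3)
M(f) = 3 + 3/f
(92 + v)*M(k(5)) = (92 + 36)*(3 + 3/5) = 128*(3 + 3*(⅕)) = 128*(3 + ⅗) = 128*(18/5) = 2304/5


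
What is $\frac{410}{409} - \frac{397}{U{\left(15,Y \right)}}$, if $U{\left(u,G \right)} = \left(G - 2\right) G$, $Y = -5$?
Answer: $- \frac{148023}{14315} \approx -10.34$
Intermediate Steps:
$U{\left(u,G \right)} = G \left(-2 + G\right)$ ($U{\left(u,G \right)} = \left(-2 + G\right) G = G \left(-2 + G\right)$)
$\frac{410}{409} - \frac{397}{U{\left(15,Y \right)}} = \frac{410}{409} - \frac{397}{\left(-5\right) \left(-2 - 5\right)} = 410 \cdot \frac{1}{409} - \frac{397}{\left(-5\right) \left(-7\right)} = \frac{410}{409} - \frac{397}{35} = - \frac{148023}{14315}$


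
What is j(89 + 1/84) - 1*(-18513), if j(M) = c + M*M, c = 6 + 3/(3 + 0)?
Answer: 186582649/7056 ≈ 26443.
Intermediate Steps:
c = 7 (c = 6 + 3/3 = 6 + (1/3)*3 = 6 + 1 = 7)
j(M) = 7 + M**2 (j(M) = 7 + M*M = 7 + M**2)
j(89 + 1/84) - 1*(-18513) = (7 + (89 + 1/84)**2) - 1*(-18513) = (7 + (89 + 1/84)**2) + 18513 = (7 + (7477/84)**2) + 18513 = (7 + 55905529/7056) + 18513 = 55954921/7056 + 18513 = 186582649/7056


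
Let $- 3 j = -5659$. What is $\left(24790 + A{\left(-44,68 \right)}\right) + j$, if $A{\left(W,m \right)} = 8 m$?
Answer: $\frac{81661}{3} \approx 27220.0$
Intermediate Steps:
$j = \frac{5659}{3}$ ($j = \left(- \frac{1}{3}\right) \left(-5659\right) = \frac{5659}{3} \approx 1886.3$)
$\left(24790 + A{\left(-44,68 \right)}\right) + j = \left(24790 + 8 \cdot 68\right) + \frac{5659}{3} = \left(24790 + 544\right) + \frac{5659}{3} = 25334 + \frac{5659}{3} = \frac{81661}{3}$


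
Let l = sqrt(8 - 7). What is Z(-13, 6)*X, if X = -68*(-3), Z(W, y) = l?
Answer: 204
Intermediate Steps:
l = 1 (l = sqrt(1) = 1)
Z(W, y) = 1
X = 204
Z(-13, 6)*X = 1*204 = 204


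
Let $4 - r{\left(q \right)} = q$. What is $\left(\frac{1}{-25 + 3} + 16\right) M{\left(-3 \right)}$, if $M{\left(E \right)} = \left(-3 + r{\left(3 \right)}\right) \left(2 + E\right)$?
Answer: $\frac{351}{11} \approx 31.909$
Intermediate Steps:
$r{\left(q \right)} = 4 - q$
$M{\left(E \right)} = -4 - 2 E$ ($M{\left(E \right)} = \left(-3 + \left(4 - 3\right)\right) \left(2 + E\right) = \left(-3 + 1\right) \left(2 + E\right) = - 2 \left(2 + E\right) = -4 - 2 E$)
$\left(\frac{1}{-25 + 3} + 16\right) M{\left(-3 \right)} = \left(\frac{1}{-25 + 3} + 16\right) \left(-4 - -6\right) = \left(\frac{1}{-22} + 16\right) \left(-4 + 6\right) = \left(- \frac{1}{22} + 16\right) 2 = \frac{351}{22} \cdot 2 = \frac{351}{11}$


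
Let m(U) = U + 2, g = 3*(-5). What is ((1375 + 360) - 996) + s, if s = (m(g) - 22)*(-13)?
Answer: 1194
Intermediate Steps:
g = -15
m(U) = 2 + U
s = 455 (s = ((2 - 15) - 22)*(-13) = (-13 - 22)*(-13) = -35*(-13) = 455)
((1375 + 360) - 996) + s = ((1375 + 360) - 996) + 455 = (1735 - 996) + 455 = 739 + 455 = 1194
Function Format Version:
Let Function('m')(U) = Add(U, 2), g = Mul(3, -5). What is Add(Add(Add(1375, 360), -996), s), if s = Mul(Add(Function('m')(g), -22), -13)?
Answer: 1194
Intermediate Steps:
g = -15
Function('m')(U) = Add(2, U)
s = 455 (s = Mul(Add(Add(2, -15), -22), -13) = Mul(Add(-13, -22), -13) = Mul(-35, -13) = 455)
Add(Add(Add(1375, 360), -996), s) = Add(Add(Add(1375, 360), -996), 455) = Add(Add(1735, -996), 455) = Add(739, 455) = 1194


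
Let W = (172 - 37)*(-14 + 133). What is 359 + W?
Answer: 16424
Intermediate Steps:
W = 16065 (W = 135*119 = 16065)
359 + W = 359 + 16065 = 16424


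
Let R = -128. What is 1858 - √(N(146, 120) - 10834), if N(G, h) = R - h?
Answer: 1858 - I*√11082 ≈ 1858.0 - 105.27*I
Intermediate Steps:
N(G, h) = -128 - h
1858 - √(N(146, 120) - 10834) = 1858 - √((-128 - 1*120) - 10834) = 1858 - √((-128 - 120) - 10834) = 1858 - √(-248 - 10834) = 1858 - √(-11082) = 1858 - I*√11082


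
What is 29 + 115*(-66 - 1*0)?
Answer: -7561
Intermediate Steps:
29 + 115*(-66 - 1*0) = 29 + 115*(-66 + 0) = 29 + 115*(-66) = 29 - 7590 = -7561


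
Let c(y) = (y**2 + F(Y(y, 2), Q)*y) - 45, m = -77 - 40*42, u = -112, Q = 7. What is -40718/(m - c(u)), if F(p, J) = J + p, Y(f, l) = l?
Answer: 20359/6624 ≈ 3.0735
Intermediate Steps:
m = -1757 (m = -77 - 1680 = -1757)
c(y) = -45 + y**2 + 9*y (c(y) = (y**2 + (7 + 2)*y) - 45 = (y**2 + 9*y) - 45 = -45 + y**2 + 9*y)
-40718/(m - c(u)) = -40718/(-1757 - (-45 + (-112)**2 + 9*(-112))) = -40718/(-1757 - (-45 + 12544 - 1008)) = -40718/(-1757 - 1*11491) = -40718/(-1757 - 11491) = -40718/(-13248) = -40718*(-1/13248) = 20359/6624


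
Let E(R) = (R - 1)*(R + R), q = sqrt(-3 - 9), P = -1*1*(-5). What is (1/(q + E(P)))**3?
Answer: 1/(8*(20 + I*sqrt(3))**3) ≈ 1.4935e-5 - 3.9596e-6*I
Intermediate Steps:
P = 5 (P = -1*(-5) = 5)
q = 2*I*sqrt(3) (q = sqrt(-12) = 2*I*sqrt(3) ≈ 3.4641*I)
E(R) = 2*R*(-1 + R) (E(R) = (-1 + R)*(2*R) = 2*R*(-1 + R))
(1/(q + E(P)))**3 = (1/(2*I*sqrt(3) + 2*5*(-1 + 5)))**3 = (1/(2*I*sqrt(3) + 2*5*4))**3 = (1/(2*I*sqrt(3) + 40))**3 = (1/(40 + 2*I*sqrt(3)))**3 = (40 + 2*I*sqrt(3))**(-3)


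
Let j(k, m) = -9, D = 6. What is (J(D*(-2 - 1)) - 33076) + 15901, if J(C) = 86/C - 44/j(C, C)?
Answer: -154574/9 ≈ -17175.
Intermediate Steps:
J(C) = 44/9 + 86/C (J(C) = 86/C - 44/(-9) = 86/C - 44*(-⅑) = 86/C + 44/9 = 44/9 + 86/C)
(J(D*(-2 - 1)) - 33076) + 15901 = ((44/9 + 86/((6*(-2 - 1)))) - 33076) + 15901 = ((44/9 + 86/((6*(-3)))) - 33076) + 15901 = ((44/9 + 86/(-18)) - 33076) + 15901 = ((44/9 + 86*(-1/18)) - 33076) + 15901 = ((44/9 - 43/9) - 33076) + 15901 = (⅑ - 33076) + 15901 = -297683/9 + 15901 = -154574/9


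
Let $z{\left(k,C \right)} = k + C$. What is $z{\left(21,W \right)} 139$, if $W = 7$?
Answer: $3892$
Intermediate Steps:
$z{\left(k,C \right)} = C + k$
$z{\left(21,W \right)} 139 = \left(7 + 21\right) 139 = 28 \cdot 139 = 3892$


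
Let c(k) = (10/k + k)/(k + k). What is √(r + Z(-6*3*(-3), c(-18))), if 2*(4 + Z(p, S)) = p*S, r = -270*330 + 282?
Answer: I*√3197091/6 ≈ 298.01*I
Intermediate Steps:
r = -88818 (r = -89100 + 282 = -88818)
c(k) = (k + 10/k)/(2*k) (c(k) = (k + 10/k)/((2*k)) = (k + 10/k)*(1/(2*k)) = (k + 10/k)/(2*k))
Z(p, S) = -4 + S*p/2 (Z(p, S) = -4 + (p*S)/2 = -4 + (S*p)/2 = -4 + S*p/2)
√(r + Z(-6*3*(-3), c(-18))) = √(-88818 + (-4 + (½ + 5/(-18)²)*(-6*3*(-3))/2)) = √(-88818 + (-4 + (½ + 5*(1/324))*(-18*(-3))/2)) = √(-88818 + (-4 + (½)*(½ + 5/324)*54)) = √(-88818 + (-4 + (½)*(167/324)*54)) = √(-88818 + (-4 + 167/12)) = √(-88818 + 119/12) = √(-1065697/12) = I*√3197091/6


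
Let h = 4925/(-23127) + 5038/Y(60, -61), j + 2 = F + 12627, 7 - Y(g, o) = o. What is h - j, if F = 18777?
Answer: -24633868373/786318 ≈ -31328.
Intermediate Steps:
Y(g, o) = 7 - o
j = 31402 (j = -2 + (18777 + 12627) = -2 + 31404 = 31402)
h = 58089463/786318 (h = 4925/(-23127) + 5038/(7 - 1*(-61)) = 4925*(-1/23127) + 5038/(7 + 61) = -4925/23127 + 5038/68 = -4925/23127 + 5038*(1/68) = -4925/23127 + 2519/34 = 58089463/786318 ≈ 73.875)
h - j = 58089463/786318 - 1*31402 = 58089463/786318 - 31402 = -24633868373/786318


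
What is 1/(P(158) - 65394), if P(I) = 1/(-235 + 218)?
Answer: -17/1111699 ≈ -1.5292e-5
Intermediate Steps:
P(I) = -1/17 (P(I) = 1/(-17) = -1/17)
1/(P(158) - 65394) = 1/(-1/17 - 65394) = 1/(-1111699/17) = -17/1111699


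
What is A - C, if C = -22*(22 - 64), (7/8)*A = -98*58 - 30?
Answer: -52180/7 ≈ -7454.3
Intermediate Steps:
A = -45712/7 (A = 8*(-98*58 - 30)/7 = 8*(-5684 - 30)/7 = (8/7)*(-5714) = -45712/7 ≈ -6530.3)
C = 924 (C = -22*(-42) = 924)
A - C = -45712/7 - 1*924 = -45712/7 - 924 = -52180/7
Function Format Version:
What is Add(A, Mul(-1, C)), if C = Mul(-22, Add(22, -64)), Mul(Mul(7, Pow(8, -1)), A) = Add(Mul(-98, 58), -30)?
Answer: Rational(-52180, 7) ≈ -7454.3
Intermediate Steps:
A = Rational(-45712, 7) (A = Mul(Rational(8, 7), Add(Mul(-98, 58), -30)) = Mul(Rational(8, 7), Add(-5684, -30)) = Mul(Rational(8, 7), -5714) = Rational(-45712, 7) ≈ -6530.3)
C = 924 (C = Mul(-22, -42) = 924)
Add(A, Mul(-1, C)) = Add(Rational(-45712, 7), Mul(-1, 924)) = Add(Rational(-45712, 7), -924) = Rational(-52180, 7)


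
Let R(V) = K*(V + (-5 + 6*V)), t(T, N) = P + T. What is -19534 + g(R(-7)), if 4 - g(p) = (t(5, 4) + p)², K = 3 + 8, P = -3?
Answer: -369994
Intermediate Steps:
t(T, N) = -3 + T
K = 11
R(V) = -55 + 77*V (R(V) = 11*(V + (-5 + 6*V)) = 11*(-5 + 7*V) = -55 + 77*V)
g(p) = 4 - (2 + p)² (g(p) = 4 - ((-3 + 5) + p)² = 4 - (2 + p)²)
-19534 + g(R(-7)) = -19534 + (4 - (2 + (-55 + 77*(-7)))²) = -19534 + (4 - (2 + (-55 - 539))²) = -19534 + (4 - (2 - 594)²) = -19534 + (4 - 1*(-592)²) = -19534 + (4 - 1*350464) = -19534 + (4 - 350464) = -19534 - 350460 = -369994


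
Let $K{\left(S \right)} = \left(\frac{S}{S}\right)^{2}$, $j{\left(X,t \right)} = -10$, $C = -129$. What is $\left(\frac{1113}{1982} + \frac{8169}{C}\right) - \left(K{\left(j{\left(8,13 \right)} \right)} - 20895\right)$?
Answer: $\frac{1775362917}{85226} \approx 20831.0$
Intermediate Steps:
$K{\left(S \right)} = 1$ ($K{\left(S \right)} = 1^{2} = 1$)
$\left(\frac{1113}{1982} + \frac{8169}{C}\right) - \left(K{\left(j{\left(8,13 \right)} \right)} - 20895\right) = \left(\frac{1113}{1982} + \frac{8169}{-129}\right) - \left(1 - 20895\right) = \left(1113 \cdot \frac{1}{1982} + 8169 \left(- \frac{1}{129}\right)\right) - \left(1 - 20895\right) = \left(\frac{1113}{1982} - \frac{2723}{43}\right) - -20894 = - \frac{5349127}{85226} + 20894 = \frac{1775362917}{85226}$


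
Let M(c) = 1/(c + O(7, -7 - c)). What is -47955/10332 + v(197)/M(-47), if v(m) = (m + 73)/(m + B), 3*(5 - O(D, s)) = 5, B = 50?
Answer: -44553055/850668 ≈ -52.374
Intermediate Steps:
O(D, s) = 10/3 (O(D, s) = 5 - ⅓*5 = 5 - 5/3 = 10/3)
v(m) = (73 + m)/(50 + m) (v(m) = (m + 73)/(m + 50) = (73 + m)/(50 + m))
M(c) = 1/(10/3 + c) (M(c) = 1/(c + 10/3) = 1/(10/3 + c))
-47955/10332 + v(197)/M(-47) = -47955/10332 + ((73 + 197)/(50 + 197))/((3/(10 + 3*(-47)))) = -47955*1/10332 + (270/247)/((3/(10 - 141))) = -15985/3444 + ((1/247)*270)/((3/(-131))) = -15985/3444 + 270/(247*((3*(-1/131)))) = -15985/3444 + 270/(247*(-3/131)) = -15985/3444 + (270/247)*(-131/3) = -15985/3444 - 11790/247 = -44553055/850668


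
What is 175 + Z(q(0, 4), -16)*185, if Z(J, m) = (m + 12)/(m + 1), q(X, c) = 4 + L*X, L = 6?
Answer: 673/3 ≈ 224.33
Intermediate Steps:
q(X, c) = 4 + 6*X
Z(J, m) = (12 + m)/(1 + m)
175 + Z(q(0, 4), -16)*185 = 175 + ((12 - 16)/(1 - 16))*185 = 175 + (-4/(-15))*185 = 175 - 1/15*(-4)*185 = 175 + (4/15)*185 = 175 + 148/3 = 673/3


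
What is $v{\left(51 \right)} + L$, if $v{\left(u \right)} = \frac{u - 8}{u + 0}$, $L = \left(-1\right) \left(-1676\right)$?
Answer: $\frac{85519}{51} \approx 1676.8$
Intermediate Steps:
$L = 1676$
$v{\left(u \right)} = \frac{-8 + u}{u}$
$v{\left(51 \right)} + L = \frac{-8 + 51}{51} + 1676 = \frac{1}{51} \cdot 43 + 1676 = \frac{43}{51} + 1676 = \frac{85519}{51}$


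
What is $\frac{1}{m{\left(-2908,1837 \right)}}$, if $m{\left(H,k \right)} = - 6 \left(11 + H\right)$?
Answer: $\frac{1}{17382} \approx 5.7531 \cdot 10^{-5}$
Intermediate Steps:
$m{\left(H,k \right)} = -66 - 6 H$
$\frac{1}{m{\left(-2908,1837 \right)}} = \frac{1}{-66 - -17448} = \frac{1}{-66 + 17448} = \frac{1}{17382}$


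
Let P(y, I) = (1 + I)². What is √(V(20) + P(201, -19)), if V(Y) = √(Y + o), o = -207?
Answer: √(324 + I*√187) ≈ 18.004 + 0.3798*I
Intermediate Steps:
V(Y) = √(-207 + Y) (V(Y) = √(Y - 207) = √(-207 + Y))
√(V(20) + P(201, -19)) = √(√(-207 + 20) + (1 - 19)²) = √(√(-187) + (-18)²) = √(I*√187 + 324) = √(324 + I*√187)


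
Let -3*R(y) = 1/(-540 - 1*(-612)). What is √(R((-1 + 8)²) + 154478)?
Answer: √200203482/36 ≈ 393.04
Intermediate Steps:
R(y) = -1/216 (R(y) = -1/(3*(-540 - 1*(-612))) = -1/(3*(-540 + 612)) = -⅓/72 = -⅓*1/72 = -1/216)
√(R((-1 + 8)²) + 154478) = √(-1/216 + 154478) = √(33367247/216) = √200203482/36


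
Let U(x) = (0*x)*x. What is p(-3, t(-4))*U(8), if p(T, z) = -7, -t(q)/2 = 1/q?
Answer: 0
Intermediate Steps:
t(q) = -2/q
U(x) = 0 (U(x) = 0*x = 0)
p(-3, t(-4))*U(8) = -7*0 = 0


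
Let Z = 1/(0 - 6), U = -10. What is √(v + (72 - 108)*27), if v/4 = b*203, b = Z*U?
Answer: 2*√858/3 ≈ 19.528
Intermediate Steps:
Z = -⅙ (Z = 1/(-6) = -⅙ ≈ -0.16667)
b = 5/3 (b = -⅙*(-10) = 5/3 ≈ 1.6667)
v = 4060/3 (v = 4*((5/3)*203) = 4*(1015/3) = 4060/3 ≈ 1353.3)
√(v + (72 - 108)*27) = √(4060/3 + (72 - 108)*27) = √(4060/3 - 36*27) = √(4060/3 - 972) = √(1144/3) = 2*√858/3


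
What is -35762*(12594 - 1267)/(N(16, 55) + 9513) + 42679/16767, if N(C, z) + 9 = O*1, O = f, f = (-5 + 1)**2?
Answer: -3395752952689/79810920 ≈ -42548.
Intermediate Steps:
f = 16 (f = (-4)**2 = 16)
O = 16
N(C, z) = 7 (N(C, z) = -9 + 16*1 = -9 + 16 = 7)
-35762*(12594 - 1267)/(N(16, 55) + 9513) + 42679/16767 = -35762*(12594 - 1267)/(7 + 9513) + 42679/16767 = -35762/(9520/11327) + 42679*(1/16767) = -35762/(9520*(1/11327)) + 42679/16767 = -35762/9520/11327 + 42679/16767 = -35762*11327/9520 + 42679/16767 = -202538087/4760 + 42679/16767 = -3395752952689/79810920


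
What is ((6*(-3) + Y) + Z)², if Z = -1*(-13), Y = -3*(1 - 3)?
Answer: 1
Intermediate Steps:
Y = 6 (Y = -3*(-2) = 6)
Z = 13
((6*(-3) + Y) + Z)² = ((6*(-3) + 6) + 13)² = ((-18 + 6) + 13)² = (-12 + 13)² = 1² = 1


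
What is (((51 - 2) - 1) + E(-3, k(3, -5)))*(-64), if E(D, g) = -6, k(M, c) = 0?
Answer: -2688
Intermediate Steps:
(((51 - 2) - 1) + E(-3, k(3, -5)))*(-64) = (((51 - 2) - 1) - 6)*(-64) = ((49 - 1) - 6)*(-64) = (48 - 6)*(-64) = 42*(-64) = -2688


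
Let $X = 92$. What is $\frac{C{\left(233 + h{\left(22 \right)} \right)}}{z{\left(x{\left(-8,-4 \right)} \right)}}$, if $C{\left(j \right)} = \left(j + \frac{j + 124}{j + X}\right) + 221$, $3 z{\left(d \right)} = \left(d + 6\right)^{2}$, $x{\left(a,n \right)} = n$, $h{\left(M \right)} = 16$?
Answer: $\frac{481929}{1364} \approx 353.32$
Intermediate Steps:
$z{\left(d \right)} = \frac{\left(6 + d\right)^{2}}{3}$ ($z{\left(d \right)} = \frac{\left(d + 6\right)^{2}}{3} = \frac{\left(6 + d\right)^{2}}{3}$)
$C{\left(j \right)} = 221 + j + \frac{124 + j}{92 + j}$ ($C{\left(j \right)} = \left(j + \frac{j + 124}{j + 92}\right) + 221 = \left(j + \frac{124 + j}{92 + j}\right) + 221 = 221 + j + \frac{124 + j}{92 + j}$)
$\frac{C{\left(233 + h{\left(22 \right)} \right)}}{z{\left(x{\left(-8,-4 \right)} \right)}} = \frac{\frac{1}{92 + \left(233 + 16\right)} \left(20456 + \left(233 + 16\right)^{2} + 314 \left(233 + 16\right)\right)}{\frac{1}{3} \left(6 - 4\right)^{2}} = \frac{\frac{1}{92 + 249} \left(20456 + 249^{2} + 314 \cdot 249\right)}{\frac{1}{3} \cdot 2^{2}} = \frac{\frac{1}{341} \left(20456 + 62001 + 78186\right)}{\frac{1}{3} \cdot 4} = \frac{\frac{1}{341} \cdot 160643}{\frac{4}{3}} = \frac{160643}{341} \cdot \frac{3}{4} = \frac{481929}{1364}$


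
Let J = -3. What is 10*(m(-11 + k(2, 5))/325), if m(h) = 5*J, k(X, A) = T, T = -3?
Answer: -6/13 ≈ -0.46154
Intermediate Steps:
k(X, A) = -3
m(h) = -15 (m(h) = 5*(-3) = -15)
10*(m(-11 + k(2, 5))/325) = 10*(-15/325) = 10*(-15*1/325) = 10*(-3/65) = -6/13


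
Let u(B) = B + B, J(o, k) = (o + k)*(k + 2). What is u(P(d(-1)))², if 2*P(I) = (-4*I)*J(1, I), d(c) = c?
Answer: 0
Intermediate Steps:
J(o, k) = (2 + k)*(k + o) (J(o, k) = (k + o)*(2 + k) = (2 + k)*(k + o))
P(I) = -2*I*(2 + I² + 3*I) (P(I) = ((-4*I)*(I² + 2*I + 2*1 + I*1))/2 = ((-4*I)*(I² + 2*I + 2 + I))/2 = ((-4*I)*(2 + I² + 3*I))/2 = (-4*I*(2 + I² + 3*I))/2 = -2*I*(2 + I² + 3*I))
u(B) = 2*B
u(P(d(-1)))² = (2*(-2*(-1)*(2 + (-1)² + 3*(-1))))² = (2*(-2*(-1)*(2 + 1 - 3)))² = (2*(-2*(-1)*0))² = (2*0)² = 0² = 0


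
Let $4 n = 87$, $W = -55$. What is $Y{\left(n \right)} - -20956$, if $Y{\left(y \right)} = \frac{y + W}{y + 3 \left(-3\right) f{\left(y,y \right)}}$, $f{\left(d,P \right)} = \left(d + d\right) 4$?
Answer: $\frac{129445345}{6177} \approx 20956.0$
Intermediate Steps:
$f{\left(d,P \right)} = 8 d$ ($f{\left(d,P \right)} = 2 d 4 = 8 d$)
$n = \frac{87}{4}$ ($n = \frac{1}{4} \cdot 87 = \frac{87}{4} \approx 21.75$)
$Y{\left(y \right)} = - \frac{-55 + y}{71 y}$ ($Y{\left(y \right)} = \frac{y - 55}{y + 3 \left(-3\right) 8 y} = \frac{-55 + y}{y - 9 \cdot 8 y} = \frac{-55 + y}{y - 72 y} = \frac{-55 + y}{\left(-71\right) y} = \left(-55 + y\right) \left(- \frac{1}{71 y}\right) = - \frac{-55 + y}{71 y}$)
$Y{\left(n \right)} - -20956 = \frac{55 - \frac{87}{4}}{71 \cdot \frac{87}{4}} - -20956 = \frac{1}{71} \cdot \frac{4}{87} \left(55 - \frac{87}{4}\right) + 20956 = \frac{1}{71} \cdot \frac{4}{87} \cdot \frac{133}{4} + 20956 = \frac{133}{6177} + 20956 = \frac{129445345}{6177}$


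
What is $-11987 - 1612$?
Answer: $-13599$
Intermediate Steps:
$-11987 - 1612 = -13599$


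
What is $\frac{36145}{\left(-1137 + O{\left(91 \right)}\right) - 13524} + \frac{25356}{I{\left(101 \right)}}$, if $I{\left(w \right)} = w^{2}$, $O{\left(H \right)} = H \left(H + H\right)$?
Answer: $\frac{416916901}{19392101} \approx 21.499$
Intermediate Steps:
$O{\left(H \right)} = 2 H^{2}$ ($O{\left(H \right)} = H 2 H = 2 H^{2}$)
$\frac{36145}{\left(-1137 + O{\left(91 \right)}\right) - 13524} + \frac{25356}{I{\left(101 \right)}} = \frac{36145}{\left(-1137 + 2 \cdot 91^{2}\right) - 13524} + \frac{25356}{101^{2}} = \frac{36145}{\left(-1137 + 2 \cdot 8281\right) - 13524} + \frac{25356}{10201} = \frac{36145}{\left(-1137 + 16562\right) - 13524} + 25356 \cdot \frac{1}{10201} = \frac{36145}{15425 - 13524} + \frac{25356}{10201} = \frac{36145}{1901} + \frac{25356}{10201} = \frac{416916901}{19392101}$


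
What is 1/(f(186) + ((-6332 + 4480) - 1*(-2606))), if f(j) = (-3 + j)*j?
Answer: 1/34792 ≈ 2.8742e-5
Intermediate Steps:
f(j) = j*(-3 + j)
1/(f(186) + ((-6332 + 4480) - 1*(-2606))) = 1/(186*(-3 + 186) + ((-6332 + 4480) - 1*(-2606))) = 1/(186*183 + (-1852 + 2606)) = 1/(34038 + 754) = 1/34792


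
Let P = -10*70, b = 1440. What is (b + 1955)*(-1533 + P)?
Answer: -7581035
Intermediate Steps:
P = -700
(b + 1955)*(-1533 + P) = (1440 + 1955)*(-1533 - 700) = 3395*(-2233) = -7581035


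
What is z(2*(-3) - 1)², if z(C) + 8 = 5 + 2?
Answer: 1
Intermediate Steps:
z(C) = -1 (z(C) = -8 + (5 + 2) = -8 + 7 = -1)
z(2*(-3) - 1)² = (-1)² = 1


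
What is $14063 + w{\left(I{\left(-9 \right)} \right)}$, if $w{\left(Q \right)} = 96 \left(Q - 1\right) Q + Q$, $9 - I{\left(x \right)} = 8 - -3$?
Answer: $14637$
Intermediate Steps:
$I{\left(x \right)} = -2$ ($I{\left(x \right)} = 9 - \left(8 - -3\right) = 9 - \left(8 + 3\right) = 9 - 11 = -2$)
$w{\left(Q \right)} = Q + Q \left(-96 + 96 Q\right)$ ($w{\left(Q \right)} = 96 \left(-1 + Q\right) Q + Q = \left(-96 + 96 Q\right) Q + Q = Q \left(-96 + 96 Q\right) + Q = Q + Q \left(-96 + 96 Q\right)$)
$14063 + w{\left(I{\left(-9 \right)} \right)} = 14063 - 2 \left(-95 + 96 \left(-2\right)\right) = 14063 - 2 \left(-95 - 192\right) = 14063 - -574 = 14063 + 574 = 14637$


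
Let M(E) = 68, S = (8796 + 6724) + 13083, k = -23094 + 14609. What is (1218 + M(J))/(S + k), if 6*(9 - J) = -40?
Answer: 643/10059 ≈ 0.063923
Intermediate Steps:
k = -8485
S = 28603 (S = 15520 + 13083 = 28603)
J = 47/3 (J = 9 - ⅙*(-40) = 9 + 20/3 = 47/3 ≈ 15.667)
(1218 + M(J))/(S + k) = (1218 + 68)/(28603 - 8485) = 1286/20118 = 1286*(1/20118) = 643/10059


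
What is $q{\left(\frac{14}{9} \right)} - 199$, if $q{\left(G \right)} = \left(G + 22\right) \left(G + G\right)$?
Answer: $- \frac{10183}{81} \approx -125.72$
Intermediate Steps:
$q{\left(G \right)} = 2 G \left(22 + G\right)$ ($q{\left(G \right)} = \left(22 + G\right) 2 G = 2 G \left(22 + G\right)$)
$q{\left(\frac{14}{9} \right)} - 199 = 2 \cdot \frac{14}{9} \left(22 + \frac{14}{9}\right) - 199 = 2 \cdot \frac{14}{9} \cdot \frac{212}{9} - 199 = \frac{5936}{81} - 199 = - \frac{10183}{81}$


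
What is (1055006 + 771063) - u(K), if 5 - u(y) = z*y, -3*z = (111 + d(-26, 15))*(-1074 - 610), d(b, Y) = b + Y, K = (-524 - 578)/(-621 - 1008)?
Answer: 9109551568/4887 ≈ 1.8640e+6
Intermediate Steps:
K = 1102/1629 (K = -1102/(-1629) = -1102*(-1/1629) = 1102/1629 ≈ 0.67649)
d(b, Y) = Y + b
z = 168400/3 (z = -(111 + (15 - 26))*(-1074 - 610)/3 = -(111 - 11)*(-1684)/3 = -100*(-1684)/3 = -⅓*(-168400) = 168400/3 ≈ 56133.)
u(y) = 5 - 168400*y/3
(1055006 + 771063) - u(K) = (1055006 + 771063) - (5 - 168400/3*1102/1629) = 1826069 - (5 - 185576800/4887) = 1826069 - 1*(-185552365/4887) = 1826069 + 185552365/4887 = 9109551568/4887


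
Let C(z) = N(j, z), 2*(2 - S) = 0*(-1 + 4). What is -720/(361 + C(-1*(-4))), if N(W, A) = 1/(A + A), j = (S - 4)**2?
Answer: -640/321 ≈ -1.9938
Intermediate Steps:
S = 2 (S = 2 - 0*(-1 + 4) = 2 - 0*3 = 2 - 1/2*0 = 2 + 0 = 2)
j = 4 (j = (2 - 4)**2 = (-2)**2 = 4)
N(W, A) = 1/(2*A)
C(z) = 1/(2*z)
-720/(361 + C(-1*(-4))) = -720/(361 + 1/(2*((-1*(-4))))) = -720/(361 + (1/2)/4) = -720/(361 + (1/2)*(1/4)) = -720/(361 + 1/8) = -720/2889/8 = -720*8/2889 = -640/321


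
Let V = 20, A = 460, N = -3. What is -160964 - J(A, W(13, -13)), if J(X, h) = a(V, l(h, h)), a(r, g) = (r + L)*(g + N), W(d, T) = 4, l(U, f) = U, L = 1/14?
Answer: -2253777/14 ≈ -1.6098e+5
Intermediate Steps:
L = 1/14 ≈ 0.071429
a(r, g) = (-3 + g)*(1/14 + r) (a(r, g) = (r + 1/14)*(g - 3) = (1/14 + r)*(-3 + g) = (-3 + g)*(1/14 + r))
J(X, h) = -843/14 + 281*h/14 (J(X, h) = -3/14 - 3*20 + h/14 + h*20 = -3/14 - 60 + h/14 + 20*h = -843/14 + 281*h/14)
-160964 - J(A, W(13, -13)) = -160964 - (-843/14 + (281/14)*4) = -160964 - (-843/14 + 562/7) = -160964 - 1*281/14 = -160964 - 281/14 = -2253777/14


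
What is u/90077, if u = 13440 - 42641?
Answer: -29201/90077 ≈ -0.32418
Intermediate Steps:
u = -29201
u/90077 = -29201/90077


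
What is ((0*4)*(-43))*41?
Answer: 0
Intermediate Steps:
((0*4)*(-43))*41 = (0*(-43))*41 = 0*41 = 0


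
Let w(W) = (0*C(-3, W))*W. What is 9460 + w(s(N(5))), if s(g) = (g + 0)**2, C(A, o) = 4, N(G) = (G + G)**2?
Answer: 9460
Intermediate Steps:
N(G) = 4*G**2 (N(G) = (2*G)**2 = 4*G**2)
s(g) = g**2
w(W) = 0 (w(W) = (0*4)*W = 0*W = 0)
9460 + w(s(N(5))) = 9460 + 0 = 9460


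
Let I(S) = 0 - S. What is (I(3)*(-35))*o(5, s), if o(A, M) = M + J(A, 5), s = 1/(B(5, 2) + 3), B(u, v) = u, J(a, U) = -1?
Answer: -735/8 ≈ -91.875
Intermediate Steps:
s = 1/8 (s = 1/(5 + 3) = 1/8 ≈ 0.12500)
I(S) = -S
o(A, M) = -1 + M (o(A, M) = M - 1 = -1 + M)
(I(3)*(-35))*o(5, s) = (-1*3*(-35))*(-1 + 1/8) = -3*(-35)*(-7/8) = 105*(-7/8) = -735/8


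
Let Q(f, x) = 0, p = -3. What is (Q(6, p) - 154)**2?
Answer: 23716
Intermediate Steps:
(Q(6, p) - 154)**2 = (0 - 154)**2 = (-154)**2 = 23716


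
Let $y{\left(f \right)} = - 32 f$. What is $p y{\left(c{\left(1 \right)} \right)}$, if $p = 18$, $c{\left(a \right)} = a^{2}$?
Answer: $-576$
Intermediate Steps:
$p y{\left(c{\left(1 \right)} \right)} = 18 \left(- 32 \cdot 1^{2}\right) = 18 \left(\left(-32\right) 1\right) = 18 \left(-32\right) = -576$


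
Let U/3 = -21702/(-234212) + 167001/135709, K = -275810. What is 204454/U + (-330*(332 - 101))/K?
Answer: 89618103227583288281/1740035434446495 ≈ 51504.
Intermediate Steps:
U = 63088192395/15892338154 (U = 3*(-21702/(-234212) + 167001/135709) = 3*(-21702*(-1/234212) + 167001*(1/135709)) = 3*(10851/117106 + 167001/135709) = 3*(21029397465/15892338154) = 63088192395/15892338154 ≈ 3.9697)
204454/U + (-330*(332 - 101))/K = 204454/(63088192395/15892338154) - 330*(332 - 101)/(-275810) = 204454*(15892338154/63088192395) - 330*231*(-1/275810) = 3249252104937916/63088192395 - 76230*(-1/275810) = 3249252104937916/63088192395 + 7623/27581 = 89618103227583288281/1740035434446495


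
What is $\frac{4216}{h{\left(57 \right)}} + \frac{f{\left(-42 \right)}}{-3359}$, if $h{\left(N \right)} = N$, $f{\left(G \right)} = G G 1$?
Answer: $\frac{14060996}{191463} \approx 73.44$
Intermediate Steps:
$f{\left(G \right)} = G^{2}$ ($f{\left(G \right)} = G^{2} \cdot 1 = G^{2}$)
$\frac{4216}{h{\left(57 \right)}} + \frac{f{\left(-42 \right)}}{-3359} = \frac{4216}{57} + \frac{\left(-42\right)^{2}}{-3359} = 4216 \cdot \frac{1}{57} + 1764 \left(- \frac{1}{3359}\right) = \frac{4216}{57} - \frac{1764}{3359} = \frac{14060996}{191463}$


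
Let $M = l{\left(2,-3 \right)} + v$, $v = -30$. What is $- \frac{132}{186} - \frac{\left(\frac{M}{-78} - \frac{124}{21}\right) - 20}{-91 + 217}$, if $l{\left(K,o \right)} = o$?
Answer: $- \frac{1082209}{2132676} \approx -0.50744$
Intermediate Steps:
$M = -33$ ($M = -3 - 30 = -33$)
$- \frac{132}{186} - \frac{\left(\frac{M}{-78} - \frac{124}{21}\right) - 20}{-91 + 217} = - \frac{132}{186} - \frac{\left(- \frac{33}{-78} - \frac{124}{21}\right) - 20}{-91 + 217} = \left(-132\right) \frac{1}{186} - \frac{\left(\left(-33\right) \left(- \frac{1}{78}\right) - \frac{124}{21}\right) - 20}{126} = - \frac{22}{31} - \left(\left(\frac{11}{26} - \frac{124}{21}\right) - 20\right) \frac{1}{126} = - \frac{22}{31} - \left(- \frac{2993}{546} - 20\right) \frac{1}{126} = - \frac{22}{31} - \left(- \frac{13913}{546}\right) \frac{1}{126} = - \frac{22}{31} - - \frac{13913}{68796} = - \frac{22}{31} + \frac{13913}{68796} = - \frac{1082209}{2132676}$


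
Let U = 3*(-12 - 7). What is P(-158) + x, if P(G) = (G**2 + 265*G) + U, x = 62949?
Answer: 45986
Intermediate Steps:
U = -57 (U = 3*(-19) = -57)
P(G) = -57 + G**2 + 265*G (P(G) = (G**2 + 265*G) - 57 = -57 + G**2 + 265*G)
P(-158) + x = (-57 + (-158)**2 + 265*(-158)) + 62949 = (-57 + 24964 - 41870) + 62949 = -16963 + 62949 = 45986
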